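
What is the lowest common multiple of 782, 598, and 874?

782 = 2 × 17 × 23
598 = 2 × 13 × 23
874 = 2 × 19 × 23
LCM(782, 598, 874) = 2 × 13 × 17 × 19 × 23 = 193154.

193154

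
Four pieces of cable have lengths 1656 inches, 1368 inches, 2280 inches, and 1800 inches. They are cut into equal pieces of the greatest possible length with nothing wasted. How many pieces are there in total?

Piece length = gcd(1656, 1368, 2280, 1800).
1656 = 2^3 × 3^2 × 23
1368 = 2^3 × 3^2 × 19
2280 = 2^3 × 3 × 5 × 19
1800 = 2^3 × 3^2 × 5^2
gcd(1656, 1368, 2280, 1800) = 2^3 × 3 = 24.
Total pieces = 1656/24 + 1368/24 + 2280/24 + 1800/24 = 69 + 57 + 95 + 75 = 296.

296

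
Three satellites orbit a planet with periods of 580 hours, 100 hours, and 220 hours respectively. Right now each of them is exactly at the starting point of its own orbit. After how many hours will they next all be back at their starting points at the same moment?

31900 hours

The first simultaneous occurrence is after LCM of the individual periods.
580 = 2^2 × 5 × 29
100 = 2^2 × 5^2
220 = 2^2 × 5 × 11
LCM(580, 100, 220) = 2^2 × 5^2 × 11 × 29 = 31900.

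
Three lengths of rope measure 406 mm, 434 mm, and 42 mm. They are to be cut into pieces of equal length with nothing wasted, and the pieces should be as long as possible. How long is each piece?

Each piece length must divide every original length, so the longest possible is gcd(406, 434, 42).
406 = 2 × 7 × 29
434 = 2 × 7 × 31
42 = 2 × 3 × 7
gcd(406, 434, 42) = 2 × 7 = 14.

14 mm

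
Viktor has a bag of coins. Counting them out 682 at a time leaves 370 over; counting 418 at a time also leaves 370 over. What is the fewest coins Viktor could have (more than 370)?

13328

N − 370 must be a common multiple of 682 and 418.
682 = 2 × 11 × 31
418 = 2 × 11 × 19
LCM(682, 418) = 2 × 11 × 19 × 31 = 12958.
Smallest N > 370 is LCM + 370 = 12958 + 370 = 13328.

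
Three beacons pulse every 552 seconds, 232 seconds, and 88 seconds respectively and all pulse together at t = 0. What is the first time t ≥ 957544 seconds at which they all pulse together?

Joint pulses occur at multiples of LCM(552, 232, 88).
552 = 2^3 × 3 × 23
232 = 2^3 × 29
88 = 2^3 × 11
LCM(552, 232, 88) = 2^3 × 3 × 11 × 23 × 29 = 176088.
Smallest multiple of 176088 that is ≥ 957544: ⌈957544/176088⌉ × 176088 = 6 × 176088 = 1056528.

1056528 seconds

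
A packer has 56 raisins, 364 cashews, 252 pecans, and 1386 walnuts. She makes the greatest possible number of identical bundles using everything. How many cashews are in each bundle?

Number of bundles = gcd(56, 364, 252, 1386).
56 = 2^3 × 7
364 = 2^2 × 7 × 13
252 = 2^2 × 3^2 × 7
1386 = 2 × 3^2 × 7 × 11
gcd(56, 364, 252, 1386) = 2 × 7 = 14.
cashews per bundle = 364 / 14 = 26.

26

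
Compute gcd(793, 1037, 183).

793 = 13 × 61
1037 = 17 × 61
183 = 3 × 61
gcd(793, 1037, 183) = 61.

61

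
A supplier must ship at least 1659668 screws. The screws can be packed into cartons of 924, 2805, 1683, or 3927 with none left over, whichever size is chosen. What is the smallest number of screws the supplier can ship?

The number of screws must be a common multiple of 924, 2805, 1683, and 3927, so a multiple of their LCM.
924 = 2^2 × 3 × 7 × 11
2805 = 3 × 5 × 11 × 17
1683 = 3^2 × 11 × 17
3927 = 3 × 7 × 11 × 17
LCM(924, 2805, 1683, 3927) = 2^2 × 3^2 × 5 × 7 × 11 × 17 = 235620.
Smallest multiple of 235620 that is ≥ 1659668: ⌈1659668/235620⌉ × 235620 = 8 × 235620 = 1884960.

1884960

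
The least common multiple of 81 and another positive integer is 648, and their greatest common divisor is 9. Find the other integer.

72

gcd × lcm = product of the two integers, so the other integer is (9 × 648) / 81 = 72.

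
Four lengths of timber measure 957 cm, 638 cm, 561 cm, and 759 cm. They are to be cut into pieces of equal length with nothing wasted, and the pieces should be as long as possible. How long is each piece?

11 cm

Each piece length must divide every original length, so the longest possible is gcd(957, 638, 561, 759).
957 = 3 × 11 × 29
638 = 2 × 11 × 29
561 = 3 × 11 × 17
759 = 3 × 11 × 23
gcd(957, 638, 561, 759) = 11.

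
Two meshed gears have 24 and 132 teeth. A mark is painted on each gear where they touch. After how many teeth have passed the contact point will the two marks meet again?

We need the least common multiple of the intervals.
24 = 2^3 × 3
132 = 2^2 × 3 × 11
LCM(24, 132) = 2^3 × 3 × 11 = 264.

264 teeth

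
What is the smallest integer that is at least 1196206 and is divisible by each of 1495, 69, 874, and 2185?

1363440

The integer must be a common multiple of 1495, 69, 874, and 2185, so a multiple of their LCM.
1495 = 5 × 13 × 23
69 = 3 × 23
874 = 2 × 19 × 23
2185 = 5 × 19 × 23
LCM(1495, 69, 874, 2185) = 2 × 3 × 5 × 13 × 19 × 23 = 170430.
Smallest multiple of 170430 that is ≥ 1196206: ⌈1196206/170430⌉ × 170430 = 8 × 170430 = 1363440.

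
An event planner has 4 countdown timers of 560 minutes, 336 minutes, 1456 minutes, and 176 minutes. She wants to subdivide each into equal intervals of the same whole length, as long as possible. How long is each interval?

16 minutes

The interval must divide each timer length; the longest such is the gcd.
560 = 2^4 × 5 × 7
336 = 2^4 × 3 × 7
1456 = 2^4 × 7 × 13
176 = 2^4 × 11
gcd(560, 336, 1456, 176) = 2^4 = 16.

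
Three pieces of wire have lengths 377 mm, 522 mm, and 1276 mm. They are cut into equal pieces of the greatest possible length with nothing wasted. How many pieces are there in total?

75

Piece length = gcd(377, 522, 1276).
377 = 13 × 29
522 = 2 × 3^2 × 29
1276 = 2^2 × 11 × 29
gcd(377, 522, 1276) = 29.
Total pieces = 377/29 + 522/29 + 1276/29 = 13 + 18 + 44 = 75.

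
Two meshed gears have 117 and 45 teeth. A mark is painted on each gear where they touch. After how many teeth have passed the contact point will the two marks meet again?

The first simultaneous occurrence is after LCM of the individual periods.
117 = 3^2 × 13
45 = 3^2 × 5
LCM(117, 45) = 3^2 × 5 × 13 = 585.

585 teeth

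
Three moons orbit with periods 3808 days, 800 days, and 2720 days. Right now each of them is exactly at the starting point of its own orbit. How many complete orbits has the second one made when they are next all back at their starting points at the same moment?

All finish a whole number of cycles simultaneously at t = LCM of the periods.
3808 = 2^5 × 7 × 17
800 = 2^5 × 5^2
2720 = 2^5 × 5 × 17
LCM(3808, 800, 2720) = 2^5 × 5^2 × 7 × 17 = 95200.
Orbits for period 800: 95200 / 800 = 119.

119 orbits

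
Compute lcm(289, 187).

289 = 17^2
187 = 11 × 17
LCM(289, 187) = 11 × 17^2 = 3179.

3179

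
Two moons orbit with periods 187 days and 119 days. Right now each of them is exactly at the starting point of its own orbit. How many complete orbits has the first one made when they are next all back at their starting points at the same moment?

7 orbits

All finish a whole number of cycles simultaneously at t = LCM of the periods.
187 = 11 × 17
119 = 7 × 17
LCM(187, 119) = 7 × 11 × 17 = 1309.
Orbits for period 187: 1309 / 187 = 7.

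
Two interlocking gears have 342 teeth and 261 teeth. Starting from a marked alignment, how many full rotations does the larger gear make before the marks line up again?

29 rotations

All finish a whole number of cycles simultaneously at t = LCM of the periods.
342 = 2 × 3^2 × 19
261 = 3^2 × 29
LCM(342, 261) = 2 × 3^2 × 19 × 29 = 9918.
Rotations for period 342: 9918 / 342 = 29.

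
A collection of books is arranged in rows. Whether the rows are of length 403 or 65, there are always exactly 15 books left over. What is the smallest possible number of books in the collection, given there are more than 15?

2030

N − 15 must be a common multiple of 403 and 65.
403 = 13 × 31
65 = 5 × 13
LCM(403, 65) = 5 × 13 × 31 = 2015.
Smallest N > 15 is LCM + 15 = 2015 + 15 = 2030.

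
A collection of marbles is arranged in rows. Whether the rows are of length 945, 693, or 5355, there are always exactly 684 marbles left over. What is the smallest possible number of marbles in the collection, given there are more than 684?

177399

N − 684 must be a common multiple of 945, 693, and 5355.
945 = 3^3 × 5 × 7
693 = 3^2 × 7 × 11
5355 = 3^2 × 5 × 7 × 17
LCM(945, 693, 5355) = 3^3 × 5 × 7 × 11 × 17 = 176715.
Smallest N > 684 is LCM + 684 = 176715 + 684 = 177399.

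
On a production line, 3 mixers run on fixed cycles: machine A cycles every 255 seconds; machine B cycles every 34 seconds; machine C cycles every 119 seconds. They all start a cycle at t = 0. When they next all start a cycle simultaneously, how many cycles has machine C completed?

They are all back at their starting positions together after one LCM of the periods.
255 = 3 × 5 × 17
34 = 2 × 17
119 = 7 × 17
LCM(255, 34, 119) = 2 × 3 × 5 × 7 × 17 = 3570.
Cycles for period 119: 3570 / 119 = 30.

30 cycles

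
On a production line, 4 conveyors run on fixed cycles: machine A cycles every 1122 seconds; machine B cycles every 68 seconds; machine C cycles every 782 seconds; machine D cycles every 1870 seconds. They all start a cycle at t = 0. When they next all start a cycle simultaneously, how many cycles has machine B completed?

The first common completion time is the LCM of the periods.
1122 = 2 × 3 × 11 × 17
68 = 2^2 × 17
782 = 2 × 17 × 23
1870 = 2 × 5 × 11 × 17
LCM(1122, 68, 782, 1870) = 2^2 × 3 × 5 × 11 × 17 × 23 = 258060.
Cycles for period 68: 258060 / 68 = 3795.

3795 cycles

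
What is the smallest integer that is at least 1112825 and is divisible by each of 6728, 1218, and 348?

The integer must be a common multiple of 6728, 1218, and 348, so a multiple of their LCM.
6728 = 2^3 × 29^2
1218 = 2 × 3 × 7 × 29
348 = 2^2 × 3 × 29
LCM(6728, 1218, 348) = 2^3 × 3 × 7 × 29^2 = 141288.
Smallest multiple of 141288 that is ≥ 1112825: ⌈1112825/141288⌉ × 141288 = 8 × 141288 = 1130304.

1130304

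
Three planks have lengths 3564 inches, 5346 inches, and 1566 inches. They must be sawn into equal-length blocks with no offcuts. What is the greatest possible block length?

The block length must divide every plank, so the greatest is gcd(3564, 5346, 1566).
3564 = 2^2 × 3^4 × 11
5346 = 2 × 3^5 × 11
1566 = 2 × 3^3 × 29
gcd(3564, 5346, 1566) = 2 × 3^3 = 54.

54 inches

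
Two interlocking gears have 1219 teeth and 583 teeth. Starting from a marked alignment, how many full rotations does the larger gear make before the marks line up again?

The first common completion time is the LCM of the periods.
1219 = 23 × 53
583 = 11 × 53
LCM(1219, 583) = 11 × 23 × 53 = 13409.
Rotations for period 1219: 13409 / 1219 = 11.

11 rotations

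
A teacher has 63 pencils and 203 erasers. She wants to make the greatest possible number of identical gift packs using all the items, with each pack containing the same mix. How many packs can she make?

7 packs

The pack count must divide each quantity, so the greatest is gcd(63, 203).
63 = 3^2 × 7
203 = 7 × 29
gcd(63, 203) = 7.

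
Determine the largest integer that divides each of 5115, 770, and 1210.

55

5115 = 3 × 5 × 11 × 31
770 = 2 × 5 × 7 × 11
1210 = 2 × 5 × 11^2
gcd(5115, 770, 1210) = 5 × 11 = 55.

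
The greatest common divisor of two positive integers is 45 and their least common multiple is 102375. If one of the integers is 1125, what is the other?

For two integers, gcd × lcm = product, so the other is (45 × 102375) / 1125 = 4606875 / 1125 = 4095.

4095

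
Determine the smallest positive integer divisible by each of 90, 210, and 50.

90 = 2 × 3^2 × 5
210 = 2 × 3 × 5 × 7
50 = 2 × 5^2
LCM(90, 210, 50) = 2 × 3^2 × 5^2 × 7 = 3150.

3150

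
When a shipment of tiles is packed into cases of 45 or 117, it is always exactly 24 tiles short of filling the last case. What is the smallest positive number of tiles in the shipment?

561

Being 24 short of a full case of size k means N ≡ −24 (mod k), i.e. N + 24 is a multiple of each size.
45 = 3^2 × 5
117 = 3^2 × 13
LCM(45, 117) = 3^2 × 5 × 13 = 585.
Smallest positive N is 585 − 24 = 561.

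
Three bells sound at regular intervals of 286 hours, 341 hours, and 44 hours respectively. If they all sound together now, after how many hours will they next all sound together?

17732 hours

The first simultaneous occurrence is after LCM of the individual periods.
286 = 2 × 11 × 13
341 = 11 × 31
44 = 2^2 × 11
LCM(286, 341, 44) = 2^2 × 11 × 13 × 31 = 17732.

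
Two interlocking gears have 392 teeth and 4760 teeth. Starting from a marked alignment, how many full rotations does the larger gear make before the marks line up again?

7 rotations

All finish a whole number of cycles simultaneously at t = LCM of the periods.
392 = 2^3 × 7^2
4760 = 2^3 × 5 × 7 × 17
LCM(392, 4760) = 2^3 × 5 × 7^2 × 17 = 33320.
Rotations for period 4760: 33320 / 4760 = 7.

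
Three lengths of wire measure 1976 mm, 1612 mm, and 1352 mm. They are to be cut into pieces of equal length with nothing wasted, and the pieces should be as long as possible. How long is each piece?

Each piece length must divide every original length, so the longest possible is gcd(1976, 1612, 1352).
1976 = 2^3 × 13 × 19
1612 = 2^2 × 13 × 31
1352 = 2^3 × 13^2
gcd(1976, 1612, 1352) = 2^2 × 13 = 52.

52 mm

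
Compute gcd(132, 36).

132 = 2^2 × 3 × 11
36 = 2^2 × 3^2
gcd(132, 36) = 2^2 × 3 = 12.

12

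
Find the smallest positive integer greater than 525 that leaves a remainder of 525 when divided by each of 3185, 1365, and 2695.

N − 525 must be a common multiple of 3185, 1365, and 2695.
3185 = 5 × 7^2 × 13
1365 = 3 × 5 × 7 × 13
2695 = 5 × 7^2 × 11
LCM(3185, 1365, 2695) = 3 × 5 × 7^2 × 11 × 13 = 105105.
Smallest N > 525 is LCM + 525 = 105105 + 525 = 105630.

105630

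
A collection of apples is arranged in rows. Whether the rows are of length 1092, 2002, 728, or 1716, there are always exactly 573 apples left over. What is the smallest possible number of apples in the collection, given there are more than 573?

N − 573 must be a common multiple of 1092, 2002, 728, and 1716.
1092 = 2^2 × 3 × 7 × 13
2002 = 2 × 7 × 11 × 13
728 = 2^3 × 7 × 13
1716 = 2^2 × 3 × 11 × 13
LCM(1092, 2002, 728, 1716) = 2^3 × 3 × 7 × 11 × 13 = 24024.
Smallest N > 573 is LCM + 573 = 24024 + 573 = 24597.

24597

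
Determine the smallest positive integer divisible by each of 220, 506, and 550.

220 = 2^2 × 5 × 11
506 = 2 × 11 × 23
550 = 2 × 5^2 × 11
LCM(220, 506, 550) = 2^2 × 5^2 × 11 × 23 = 25300.

25300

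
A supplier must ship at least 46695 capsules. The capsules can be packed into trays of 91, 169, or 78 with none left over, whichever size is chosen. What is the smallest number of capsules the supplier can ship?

The number of capsules must be a common multiple of 91, 169, and 78, so a multiple of their LCM.
91 = 7 × 13
169 = 13^2
78 = 2 × 3 × 13
LCM(91, 169, 78) = 2 × 3 × 7 × 13^2 = 7098.
Smallest multiple of 7098 that is ≥ 46695: ⌈46695/7098⌉ × 7098 = 7 × 7098 = 49686.

49686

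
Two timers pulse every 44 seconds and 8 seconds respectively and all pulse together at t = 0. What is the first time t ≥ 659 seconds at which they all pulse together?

Joint pulses occur at multiples of LCM(44, 8).
44 = 2^2 × 11
8 = 2^3
LCM(44, 8) = 2^3 × 11 = 88.
Smallest multiple of 88 that is ≥ 659: ⌈659/88⌉ × 88 = 8 × 88 = 704.

704 seconds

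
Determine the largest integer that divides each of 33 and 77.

11

33 = 3 × 11
77 = 7 × 11
gcd(33, 77) = 11.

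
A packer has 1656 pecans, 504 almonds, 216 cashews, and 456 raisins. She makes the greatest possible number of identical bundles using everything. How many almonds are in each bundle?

Number of bundles = gcd(1656, 504, 216, 456).
1656 = 2^3 × 3^2 × 23
504 = 2^3 × 3^2 × 7
216 = 2^3 × 3^3
456 = 2^3 × 3 × 19
gcd(1656, 504, 216, 456) = 2^3 × 3 = 24.
almonds per bundle = 504 / 24 = 21.

21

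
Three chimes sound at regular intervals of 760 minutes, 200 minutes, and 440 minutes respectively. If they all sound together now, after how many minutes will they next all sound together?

They coincide at every common multiple of the periods; the first is the LCM.
760 = 2^3 × 5 × 19
200 = 2^3 × 5^2
440 = 2^3 × 5 × 11
LCM(760, 200, 440) = 2^3 × 5^2 × 11 × 19 = 41800.

41800 minutes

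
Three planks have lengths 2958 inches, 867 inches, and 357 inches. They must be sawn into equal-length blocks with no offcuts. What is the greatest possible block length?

The block length must divide every plank, so the greatest is gcd(2958, 867, 357).
2958 = 2 × 3 × 17 × 29
867 = 3 × 17^2
357 = 3 × 7 × 17
gcd(2958, 867, 357) = 3 × 17 = 51.

51 inches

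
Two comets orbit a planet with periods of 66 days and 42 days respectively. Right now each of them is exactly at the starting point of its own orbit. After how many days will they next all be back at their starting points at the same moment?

They coincide at every common multiple of the periods; the first is the LCM.
66 = 2 × 3 × 11
42 = 2 × 3 × 7
LCM(66, 42) = 2 × 3 × 7 × 11 = 462.

462 days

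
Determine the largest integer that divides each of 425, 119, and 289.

17

425 = 5^2 × 17
119 = 7 × 17
289 = 17^2
gcd(425, 119, 289) = 17.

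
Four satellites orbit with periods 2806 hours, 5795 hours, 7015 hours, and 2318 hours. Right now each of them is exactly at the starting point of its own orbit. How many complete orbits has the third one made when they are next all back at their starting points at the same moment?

They are all back at their starting positions together after one LCM of the periods.
2806 = 2 × 23 × 61
5795 = 5 × 19 × 61
7015 = 5 × 23 × 61
2318 = 2 × 19 × 61
LCM(2806, 5795, 7015, 2318) = 2 × 5 × 19 × 23 × 61 = 266570.
Orbits for period 7015: 266570 / 7015 = 38.

38 orbits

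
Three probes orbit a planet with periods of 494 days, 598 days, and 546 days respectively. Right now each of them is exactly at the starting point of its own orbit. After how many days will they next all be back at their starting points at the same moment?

They coincide at every common multiple of the periods; the first is the LCM.
494 = 2 × 13 × 19
598 = 2 × 13 × 23
546 = 2 × 3 × 7 × 13
LCM(494, 598, 546) = 2 × 3 × 7 × 13 × 19 × 23 = 238602.

238602 days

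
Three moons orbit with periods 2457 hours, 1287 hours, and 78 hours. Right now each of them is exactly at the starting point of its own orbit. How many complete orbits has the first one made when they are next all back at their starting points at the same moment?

The first common completion time is the LCM of the periods.
2457 = 3^3 × 7 × 13
1287 = 3^2 × 11 × 13
78 = 2 × 3 × 13
LCM(2457, 1287, 78) = 2 × 3^3 × 7 × 11 × 13 = 54054.
Orbits for period 2457: 54054 / 2457 = 22.

22 orbits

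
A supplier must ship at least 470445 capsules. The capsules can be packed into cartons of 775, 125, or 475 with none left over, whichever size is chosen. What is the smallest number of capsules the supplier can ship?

515375

The number of capsules must be a common multiple of 775, 125, and 475, so a multiple of their LCM.
775 = 5^2 × 31
125 = 5^3
475 = 5^2 × 19
LCM(775, 125, 475) = 5^3 × 19 × 31 = 73625.
Smallest multiple of 73625 that is ≥ 470445: ⌈470445/73625⌉ × 73625 = 7 × 73625 = 515375.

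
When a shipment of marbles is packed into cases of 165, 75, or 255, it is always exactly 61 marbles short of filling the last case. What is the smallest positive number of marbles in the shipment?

Being 61 short of a full case of size k means N ≡ −61 (mod k), i.e. N + 61 is a multiple of each size.
165 = 3 × 5 × 11
75 = 3 × 5^2
255 = 3 × 5 × 17
LCM(165, 75, 255) = 3 × 5^2 × 11 × 17 = 14025.
Smallest positive N is 14025 − 61 = 13964.

13964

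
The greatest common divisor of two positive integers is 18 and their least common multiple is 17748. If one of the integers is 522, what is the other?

For two integers, gcd × lcm = product, so the other is (18 × 17748) / 522 = 319464 / 522 = 612.

612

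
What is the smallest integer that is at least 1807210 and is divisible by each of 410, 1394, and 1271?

1944630

The integer must be a common multiple of 410, 1394, and 1271, so a multiple of their LCM.
410 = 2 × 5 × 41
1394 = 2 × 17 × 41
1271 = 31 × 41
LCM(410, 1394, 1271) = 2 × 5 × 17 × 31 × 41 = 216070.
Smallest multiple of 216070 that is ≥ 1807210: ⌈1807210/216070⌉ × 216070 = 9 × 216070 = 1944630.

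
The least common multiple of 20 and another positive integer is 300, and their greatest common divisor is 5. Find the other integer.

75

gcd × lcm = product of the two integers, so the other integer is (5 × 300) / 20 = 75.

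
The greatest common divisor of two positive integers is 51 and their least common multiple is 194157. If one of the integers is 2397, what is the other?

For two integers, gcd × lcm = product, so the other is (51 × 194157) / 2397 = 9902007 / 2397 = 4131.

4131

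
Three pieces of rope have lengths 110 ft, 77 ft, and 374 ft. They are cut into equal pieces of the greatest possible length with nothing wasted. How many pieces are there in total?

Piece length = gcd(110, 77, 374).
110 = 2 × 5 × 11
77 = 7 × 11
374 = 2 × 11 × 17
gcd(110, 77, 374) = 11.
Total pieces = 110/11 + 77/11 + 374/11 = 10 + 7 + 34 = 51.

51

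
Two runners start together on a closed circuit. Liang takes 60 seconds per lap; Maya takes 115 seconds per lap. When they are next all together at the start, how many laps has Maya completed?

12 laps

All finish a whole number of cycles simultaneously at t = LCM of the periods.
60 = 2^2 × 3 × 5
115 = 5 × 23
LCM(60, 115) = 2^2 × 3 × 5 × 23 = 1380.
Laps for period 115: 1380 / 115 = 12.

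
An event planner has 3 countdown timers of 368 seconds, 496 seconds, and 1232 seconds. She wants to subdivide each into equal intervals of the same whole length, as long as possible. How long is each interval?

16 seconds

The interval must divide each timer length; the longest such is the gcd.
368 = 2^4 × 23
496 = 2^4 × 31
1232 = 2^4 × 7 × 11
gcd(368, 496, 1232) = 2^4 = 16.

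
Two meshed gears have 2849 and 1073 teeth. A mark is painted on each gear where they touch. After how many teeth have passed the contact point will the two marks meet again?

82621 teeth

They coincide at every common multiple of the periods; the first is the LCM.
2849 = 7 × 11 × 37
1073 = 29 × 37
LCM(2849, 1073) = 7 × 11 × 29 × 37 = 82621.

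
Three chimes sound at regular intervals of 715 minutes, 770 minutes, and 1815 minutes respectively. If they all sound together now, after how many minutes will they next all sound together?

They coincide at every common multiple of the periods; the first is the LCM.
715 = 5 × 11 × 13
770 = 2 × 5 × 7 × 11
1815 = 3 × 5 × 11^2
LCM(715, 770, 1815) = 2 × 3 × 5 × 7 × 11^2 × 13 = 330330.

330330 minutes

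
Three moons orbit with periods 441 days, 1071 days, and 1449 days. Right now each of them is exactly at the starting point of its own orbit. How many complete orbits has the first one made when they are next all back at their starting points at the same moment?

391 orbits

All finish a whole number of cycles simultaneously at t = LCM of the periods.
441 = 3^2 × 7^2
1071 = 3^2 × 7 × 17
1449 = 3^2 × 7 × 23
LCM(441, 1071, 1449) = 3^2 × 7^2 × 17 × 23 = 172431.
Orbits for period 441: 172431 / 441 = 391.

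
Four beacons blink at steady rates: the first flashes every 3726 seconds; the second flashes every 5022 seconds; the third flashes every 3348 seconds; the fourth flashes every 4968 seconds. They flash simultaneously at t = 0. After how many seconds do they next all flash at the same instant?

We need the least common multiple of the intervals.
3726 = 2 × 3^4 × 23
5022 = 2 × 3^4 × 31
3348 = 2^2 × 3^3 × 31
4968 = 2^3 × 3^3 × 23
LCM(3726, 5022, 3348, 4968) = 2^3 × 3^4 × 23 × 31 = 462024.

462024 seconds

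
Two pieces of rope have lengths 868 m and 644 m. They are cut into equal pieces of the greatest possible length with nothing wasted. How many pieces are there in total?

Piece length = gcd(868, 644).
868 = 2^2 × 7 × 31
644 = 2^2 × 7 × 23
gcd(868, 644) = 2^2 × 7 = 28.
Total pieces = 868/28 + 644/28 = 31 + 23 = 54.

54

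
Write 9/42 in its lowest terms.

9 = 3^2
42 = 2 × 3 × 7
gcd(9, 42) = 3.
Divide numerator and denominator by 3: 9/42 = 3/14.

3/14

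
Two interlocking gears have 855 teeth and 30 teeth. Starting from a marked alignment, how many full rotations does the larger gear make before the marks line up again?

2 rotations

They are all back at their starting positions together after one LCM of the periods.
855 = 3^2 × 5 × 19
30 = 2 × 3 × 5
LCM(855, 30) = 2 × 3^2 × 5 × 19 = 1710.
Rotations for period 855: 1710 / 855 = 2.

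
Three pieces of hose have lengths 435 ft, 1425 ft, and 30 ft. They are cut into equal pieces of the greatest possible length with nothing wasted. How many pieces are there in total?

Piece length = gcd(435, 1425, 30).
435 = 3 × 5 × 29
1425 = 3 × 5^2 × 19
30 = 2 × 3 × 5
gcd(435, 1425, 30) = 3 × 5 = 15.
Total pieces = 435/15 + 1425/15 + 30/15 = 29 + 95 + 2 = 126.

126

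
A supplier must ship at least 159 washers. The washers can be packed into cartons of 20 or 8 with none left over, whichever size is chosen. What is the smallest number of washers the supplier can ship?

160

The number of washers must be a common multiple of 20 and 8, so a multiple of their LCM.
20 = 2^2 × 5
8 = 2^3
LCM(20, 8) = 2^3 × 5 = 40.
Smallest multiple of 40 that is ≥ 159: ⌈159/40⌉ × 40 = 4 × 40 = 160.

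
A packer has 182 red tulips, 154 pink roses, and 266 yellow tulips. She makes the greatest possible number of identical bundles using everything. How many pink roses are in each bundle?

Number of bundles = gcd(182, 154, 266).
182 = 2 × 7 × 13
154 = 2 × 7 × 11
266 = 2 × 7 × 19
gcd(182, 154, 266) = 2 × 7 = 14.
pink roses per bundle = 154 / 14 = 11.

11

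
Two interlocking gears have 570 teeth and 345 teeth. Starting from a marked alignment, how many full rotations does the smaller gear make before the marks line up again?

38 rotations

All finish a whole number of cycles simultaneously at t = LCM of the periods.
570 = 2 × 3 × 5 × 19
345 = 3 × 5 × 23
LCM(570, 345) = 2 × 3 × 5 × 19 × 23 = 13110.
Rotations for period 345: 13110 / 345 = 38.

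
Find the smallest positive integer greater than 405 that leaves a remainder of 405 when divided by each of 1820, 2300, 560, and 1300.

837605

N − 405 must be a common multiple of 1820, 2300, 560, and 1300.
1820 = 2^2 × 5 × 7 × 13
2300 = 2^2 × 5^2 × 23
560 = 2^4 × 5 × 7
1300 = 2^2 × 5^2 × 13
LCM(1820, 2300, 560, 1300) = 2^4 × 5^2 × 7 × 13 × 23 = 837200.
Smallest N > 405 is LCM + 405 = 837200 + 405 = 837605.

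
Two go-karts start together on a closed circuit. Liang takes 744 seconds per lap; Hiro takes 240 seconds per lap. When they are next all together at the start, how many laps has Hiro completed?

All finish a whole number of cycles simultaneously at t = LCM of the periods.
744 = 2^3 × 3 × 31
240 = 2^4 × 3 × 5
LCM(744, 240) = 2^4 × 3 × 5 × 31 = 7440.
Laps for period 240: 7440 / 240 = 31.

31 laps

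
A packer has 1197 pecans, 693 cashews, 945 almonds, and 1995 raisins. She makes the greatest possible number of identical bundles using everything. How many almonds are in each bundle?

45

Number of bundles = gcd(1197, 693, 945, 1995).
1197 = 3^2 × 7 × 19
693 = 3^2 × 7 × 11
945 = 3^3 × 5 × 7
1995 = 3 × 5 × 7 × 19
gcd(1197, 693, 945, 1995) = 3 × 7 = 21.
almonds per bundle = 945 / 21 = 45.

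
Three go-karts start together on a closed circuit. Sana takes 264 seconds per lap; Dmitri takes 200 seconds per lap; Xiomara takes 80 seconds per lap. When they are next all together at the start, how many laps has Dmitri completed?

66 laps

They are all back at their starting positions together after one LCM of the periods.
264 = 2^3 × 3 × 11
200 = 2^3 × 5^2
80 = 2^4 × 5
LCM(264, 200, 80) = 2^4 × 3 × 5^2 × 11 = 13200.
Laps for period 200: 13200 / 200 = 66.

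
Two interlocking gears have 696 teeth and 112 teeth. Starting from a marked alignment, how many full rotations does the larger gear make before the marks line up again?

The first common completion time is the LCM of the periods.
696 = 2^3 × 3 × 29
112 = 2^4 × 7
LCM(696, 112) = 2^4 × 3 × 7 × 29 = 9744.
Rotations for period 696: 9744 / 696 = 14.

14 rotations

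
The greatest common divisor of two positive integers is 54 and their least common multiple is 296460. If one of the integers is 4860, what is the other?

3294

For two integers, gcd × lcm = product, so the other is (54 × 296460) / 4860 = 16008840 / 4860 = 3294.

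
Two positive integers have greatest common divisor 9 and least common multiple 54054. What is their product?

For any two positive integers, gcd × lcm = product = 9 × 54054 = 486486.

486486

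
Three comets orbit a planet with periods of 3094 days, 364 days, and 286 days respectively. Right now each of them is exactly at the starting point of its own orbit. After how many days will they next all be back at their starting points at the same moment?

They coincide at every common multiple of the periods; the first is the LCM.
3094 = 2 × 7 × 13 × 17
364 = 2^2 × 7 × 13
286 = 2 × 11 × 13
LCM(3094, 364, 286) = 2^2 × 7 × 11 × 13 × 17 = 68068.

68068 days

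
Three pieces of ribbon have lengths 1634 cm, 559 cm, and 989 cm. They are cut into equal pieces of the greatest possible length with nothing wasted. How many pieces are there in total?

74

Piece length = gcd(1634, 559, 989).
1634 = 2 × 19 × 43
559 = 13 × 43
989 = 23 × 43
gcd(1634, 559, 989) = 43.
Total pieces = 1634/43 + 559/43 + 989/43 = 38 + 13 + 23 = 74.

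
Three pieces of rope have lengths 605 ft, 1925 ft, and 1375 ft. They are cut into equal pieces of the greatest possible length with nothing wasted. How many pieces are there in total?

71

Piece length = gcd(605, 1925, 1375).
605 = 5 × 11^2
1925 = 5^2 × 7 × 11
1375 = 5^3 × 11
gcd(605, 1925, 1375) = 5 × 11 = 55.
Total pieces = 605/55 + 1925/55 + 1375/55 = 11 + 35 + 25 = 71.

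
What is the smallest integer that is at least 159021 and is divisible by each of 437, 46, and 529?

The integer must be a common multiple of 437, 46, and 529, so a multiple of their LCM.
437 = 19 × 23
46 = 2 × 23
529 = 23^2
LCM(437, 46, 529) = 2 × 19 × 23^2 = 20102.
Smallest multiple of 20102 that is ≥ 159021: ⌈159021/20102⌉ × 20102 = 8 × 20102 = 160816.

160816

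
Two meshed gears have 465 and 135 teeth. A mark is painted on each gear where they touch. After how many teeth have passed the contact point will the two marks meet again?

4185 teeth

The first simultaneous occurrence is after LCM of the individual periods.
465 = 3 × 5 × 31
135 = 3^3 × 5
LCM(465, 135) = 3^3 × 5 × 31 = 4185.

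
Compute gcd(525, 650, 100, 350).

525 = 3 × 5^2 × 7
650 = 2 × 5^2 × 13
100 = 2^2 × 5^2
350 = 2 × 5^2 × 7
gcd(525, 650, 100, 350) = 5^2 = 25.

25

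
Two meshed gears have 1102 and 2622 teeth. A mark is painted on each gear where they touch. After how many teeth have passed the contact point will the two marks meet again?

76038 teeth

The first simultaneous occurrence is after LCM of the individual periods.
1102 = 2 × 19 × 29
2622 = 2 × 3 × 19 × 23
LCM(1102, 2622) = 2 × 3 × 19 × 23 × 29 = 76038.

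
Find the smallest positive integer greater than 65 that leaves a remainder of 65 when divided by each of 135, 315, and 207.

21800

N − 65 must be a common multiple of 135, 315, and 207.
135 = 3^3 × 5
315 = 3^2 × 5 × 7
207 = 3^2 × 23
LCM(135, 315, 207) = 3^3 × 5 × 7 × 23 = 21735.
Smallest N > 65 is LCM + 65 = 21735 + 65 = 21800.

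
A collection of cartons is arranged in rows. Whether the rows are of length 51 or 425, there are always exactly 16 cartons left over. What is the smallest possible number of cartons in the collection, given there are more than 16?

N − 16 must be a common multiple of 51 and 425.
51 = 3 × 17
425 = 5^2 × 17
LCM(51, 425) = 3 × 5^2 × 17 = 1275.
Smallest N > 16 is LCM + 16 = 1275 + 16 = 1291.

1291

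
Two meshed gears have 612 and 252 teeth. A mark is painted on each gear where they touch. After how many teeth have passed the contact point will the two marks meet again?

4284 teeth

The first simultaneous occurrence is after LCM of the individual periods.
612 = 2^2 × 3^2 × 17
252 = 2^2 × 3^2 × 7
LCM(612, 252) = 2^2 × 3^2 × 7 × 17 = 4284.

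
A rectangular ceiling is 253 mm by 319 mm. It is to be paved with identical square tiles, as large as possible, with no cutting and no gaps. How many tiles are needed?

667

Tile side = gcd(253, 319).
253 = 11 × 23
319 = 11 × 29
gcd(253, 319) = 11.
Tiles: (253/11) × (319/11) = 23 × 29 = 667.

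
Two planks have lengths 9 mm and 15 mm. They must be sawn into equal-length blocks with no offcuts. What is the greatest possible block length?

By the Euclidean algorithm:
15 = 1 × 9 + 6
9 = 1 × 6 + 3
6 = 2 × 3 + 0
gcd(9, 15) = 3.

3 mm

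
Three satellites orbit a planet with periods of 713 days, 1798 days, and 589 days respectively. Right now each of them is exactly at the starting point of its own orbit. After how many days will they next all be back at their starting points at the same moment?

785726 days

They coincide at every common multiple of the periods; the first is the LCM.
713 = 23 × 31
1798 = 2 × 29 × 31
589 = 19 × 31
LCM(713, 1798, 589) = 2 × 19 × 23 × 29 × 31 = 785726.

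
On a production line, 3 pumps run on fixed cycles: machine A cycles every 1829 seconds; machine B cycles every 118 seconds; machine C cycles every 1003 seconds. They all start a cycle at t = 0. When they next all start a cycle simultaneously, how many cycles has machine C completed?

62 cycles

They are all back at their starting positions together after one LCM of the periods.
1829 = 31 × 59
118 = 2 × 59
1003 = 17 × 59
LCM(1829, 118, 1003) = 2 × 17 × 31 × 59 = 62186.
Cycles for period 1003: 62186 / 1003 = 62.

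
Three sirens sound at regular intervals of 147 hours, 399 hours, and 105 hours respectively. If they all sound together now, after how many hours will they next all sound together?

The first simultaneous occurrence is after LCM of the individual periods.
147 = 3 × 7^2
399 = 3 × 7 × 19
105 = 3 × 5 × 7
LCM(147, 399, 105) = 3 × 5 × 7^2 × 19 = 13965.

13965 hours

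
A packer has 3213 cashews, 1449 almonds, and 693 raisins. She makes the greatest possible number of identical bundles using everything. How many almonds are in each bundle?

Number of bundles = gcd(3213, 1449, 693).
3213 = 3^3 × 7 × 17
1449 = 3^2 × 7 × 23
693 = 3^2 × 7 × 11
gcd(3213, 1449, 693) = 3^2 × 7 = 63.
almonds per bundle = 1449 / 63 = 23.

23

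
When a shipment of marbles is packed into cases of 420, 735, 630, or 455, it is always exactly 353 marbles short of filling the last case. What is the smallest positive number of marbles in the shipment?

Being 353 short of a full case of size k means N ≡ −353 (mod k), i.e. N + 353 is a multiple of each size.
420 = 2^2 × 3 × 5 × 7
735 = 3 × 5 × 7^2
630 = 2 × 3^2 × 5 × 7
455 = 5 × 7 × 13
LCM(420, 735, 630, 455) = 2^2 × 3^2 × 5 × 7^2 × 13 = 114660.
Smallest positive N is 114660 − 353 = 114307.

114307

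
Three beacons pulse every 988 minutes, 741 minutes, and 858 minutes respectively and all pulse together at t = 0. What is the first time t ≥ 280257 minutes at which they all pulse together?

293436 minutes

Joint pulses occur at multiples of LCM(988, 741, 858).
988 = 2^2 × 13 × 19
741 = 3 × 13 × 19
858 = 2 × 3 × 11 × 13
LCM(988, 741, 858) = 2^2 × 3 × 11 × 13 × 19 = 32604.
Smallest multiple of 32604 that is ≥ 280257: ⌈280257/32604⌉ × 32604 = 9 × 32604 = 293436.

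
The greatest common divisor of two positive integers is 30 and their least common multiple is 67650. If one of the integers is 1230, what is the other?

For two integers, gcd × lcm = product, so the other is (30 × 67650) / 1230 = 2029500 / 1230 = 1650.

1650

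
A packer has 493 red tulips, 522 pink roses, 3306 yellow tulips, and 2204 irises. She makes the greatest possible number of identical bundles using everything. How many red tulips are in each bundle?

Number of bundles = gcd(493, 522, 3306, 2204).
493 = 17 × 29
522 = 2 × 3^2 × 29
3306 = 2 × 3 × 19 × 29
2204 = 2^2 × 19 × 29
gcd(493, 522, 3306, 2204) = 29.
red tulips per bundle = 493 / 29 = 17.

17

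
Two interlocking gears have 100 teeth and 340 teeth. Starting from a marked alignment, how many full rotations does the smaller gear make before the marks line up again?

17 rotations

The first common completion time is the LCM of the periods.
100 = 2^2 × 5^2
340 = 2^2 × 5 × 17
LCM(100, 340) = 2^2 × 5^2 × 17 = 1700.
Rotations for period 100: 1700 / 100 = 17.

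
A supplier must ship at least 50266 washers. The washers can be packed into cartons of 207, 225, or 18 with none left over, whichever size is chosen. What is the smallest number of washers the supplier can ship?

51750

The number of washers must be a common multiple of 207, 225, and 18, so a multiple of their LCM.
207 = 3^2 × 23
225 = 3^2 × 5^2
18 = 2 × 3^2
LCM(207, 225, 18) = 2 × 3^2 × 5^2 × 23 = 10350.
Smallest multiple of 10350 that is ≥ 50266: ⌈50266/10350⌉ × 10350 = 5 × 10350 = 51750.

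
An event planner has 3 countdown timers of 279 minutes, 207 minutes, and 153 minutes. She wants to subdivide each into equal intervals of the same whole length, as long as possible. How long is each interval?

9 minutes

The interval must divide each timer length; the longest such is the gcd.
279 = 3^2 × 31
207 = 3^2 × 23
153 = 3^2 × 17
gcd(279, 207, 153) = 3^2 = 9.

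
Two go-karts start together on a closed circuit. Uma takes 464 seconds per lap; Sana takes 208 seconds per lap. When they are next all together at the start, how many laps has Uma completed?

13 laps

They are all back at their starting positions together after one LCM of the periods.
464 = 2^4 × 29
208 = 2^4 × 13
LCM(464, 208) = 2^4 × 13 × 29 = 6032.
Laps for period 464: 6032 / 464 = 13.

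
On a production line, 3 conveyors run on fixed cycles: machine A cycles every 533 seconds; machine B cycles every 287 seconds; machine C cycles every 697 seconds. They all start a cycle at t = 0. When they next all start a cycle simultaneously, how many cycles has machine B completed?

The first common completion time is the LCM of the periods.
533 = 13 × 41
287 = 7 × 41
697 = 17 × 41
LCM(533, 287, 697) = 7 × 13 × 17 × 41 = 63427.
Cycles for period 287: 63427 / 287 = 221.

221 cycles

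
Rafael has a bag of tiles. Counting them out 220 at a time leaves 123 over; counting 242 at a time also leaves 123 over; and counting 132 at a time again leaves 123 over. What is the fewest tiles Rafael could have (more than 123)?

7383

N − 123 must be a common multiple of 220, 242, and 132.
220 = 2^2 × 5 × 11
242 = 2 × 11^2
132 = 2^2 × 3 × 11
LCM(220, 242, 132) = 2^2 × 3 × 5 × 11^2 = 7260.
Smallest N > 123 is LCM + 123 = 7260 + 123 = 7383.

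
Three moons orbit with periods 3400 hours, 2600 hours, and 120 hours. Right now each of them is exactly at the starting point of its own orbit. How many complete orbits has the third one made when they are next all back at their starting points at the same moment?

1105 orbits

They are all back at their starting positions together after one LCM of the periods.
3400 = 2^3 × 5^2 × 17
2600 = 2^3 × 5^2 × 13
120 = 2^3 × 3 × 5
LCM(3400, 2600, 120) = 2^3 × 3 × 5^2 × 13 × 17 = 132600.
Orbits for period 120: 132600 / 120 = 1105.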